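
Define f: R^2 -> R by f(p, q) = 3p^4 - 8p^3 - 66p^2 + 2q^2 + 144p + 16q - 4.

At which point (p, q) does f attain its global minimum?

f(p,q) separates as A(p) + B(q) − 4, so its minimum is min A + min B − 4.
A'(p) = 12(p - 4)(p - 1)(p + 3) vanishes at p ∈ {-3, 1, 4}; B'(q) = 4q + 16 vanishes at q ∈ {-4}.
Local minima of A (where A''>0): A(-3)=-567, A(4)=-224. Local minima of B: B(-4)=-32.
So the global minimum of f is A(-3) + B(-4) − 4 = -567 − 32 − 4 = -603, attained at (-3, -4).

(-3, -4)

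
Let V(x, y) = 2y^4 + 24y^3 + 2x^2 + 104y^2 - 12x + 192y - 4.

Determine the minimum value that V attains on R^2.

-150

V(x,y) separates as P(x) + Q(y) − 4, so its minimum is min P + min Q − 4.
P'(x) = 4x - 12 vanishes at x ∈ {3}; Q'(y) = 8(y + 2)(y + 3)(y + 4) vanishes at y ∈ {-4, -3, -2}.
Local minima of P (where P''>0): P(3)=-18. Local minima of Q: Q(-4)=-128, Q(-2)=-128.
So the global minimum of V is P(3) + Q(-4) − 4 = -18 − 128 − 4 = -150, attained at (3, -4).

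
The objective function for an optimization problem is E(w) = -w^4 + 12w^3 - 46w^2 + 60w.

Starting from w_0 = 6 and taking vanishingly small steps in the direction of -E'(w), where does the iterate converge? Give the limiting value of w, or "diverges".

diverges

E'(w) = -4(w - 5)(w - 3)(w - 1), so E'(6) = -60.
Gradient descent moves in the -E' direction, i.e. w is increasing.
There is no critical point above w=6, and E' keeps the same sign, so the iterate runs off to +∞.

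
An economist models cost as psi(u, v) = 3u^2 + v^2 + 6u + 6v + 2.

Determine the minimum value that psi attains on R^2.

psi(u,v) separates as P(u) + Q(v) + 2, so its minimum is min P + min Q + 2.
P'(u) = 6u + 6 vanishes at u ∈ {-1}; Q'(v) = 2v + 6 vanishes at v ∈ {-3}.
Local minima of P (where P''>0): P(-1)=-3. Local minima of Q: Q(-3)=-9.
So the global minimum of psi is P(-1) + Q(-3) + 2 = -3 − 9 + 2 = -10, attained at (-1, -3).

-10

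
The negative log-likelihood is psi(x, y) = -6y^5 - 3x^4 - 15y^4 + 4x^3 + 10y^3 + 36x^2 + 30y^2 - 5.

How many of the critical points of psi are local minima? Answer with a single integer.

2

psi separates as a function of x plus a function of y, so ∇psi=0 decouples.
∂psi/∂x = -12x(x - 3)(x + 2) = 0 at x ∈ {-2, 0, 3}; ∂psi/∂y = -30y(y - 1)(y + 1)(y + 2) = 0 at y ∈ {-2, -1, 0, 1}.
The Hessian is diagonal: diag(psi_xx, psi_yy). Second derivatives: psi_xx(-2)=-120, psi_xx(0)=72, psi_xx(3)=-180; psi_yy(-2)=180, psi_yy(-1)=-60, psi_yy(0)=60, psi_yy(1)=-180.
Local minima occur where both diagonal entries positive: (0, -2), (0, 0). Count: 2.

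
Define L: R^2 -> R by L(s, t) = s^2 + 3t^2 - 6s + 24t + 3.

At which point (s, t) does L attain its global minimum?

(3, -4)

L(s,t) separates as P(s) + Q(t) + 3, so its minimum is min P + min Q + 3.
P'(s) = 2s - 6 vanishes at s ∈ {3}; Q'(t) = 6(t + 4) vanishes at t ∈ {-4}.
Local minima of P (where P''>0): P(3)=-9. Local minima of Q: Q(-4)=-48.
So the global minimum of L is P(3) + Q(-4) + 3 = -9 − 48 + 3 = -54, attained at (3, -4).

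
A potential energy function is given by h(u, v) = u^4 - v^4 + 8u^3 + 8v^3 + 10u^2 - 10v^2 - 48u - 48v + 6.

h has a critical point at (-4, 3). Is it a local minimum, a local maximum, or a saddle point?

local minimum

The mixed partial ∂²h/∂u∂v is 0, so the Hessian at any point is diag(h_uu, h_vv) = diag(4(3u^2 + 12u + 5), 4(-3v^2 + 12v - 5)).
At (-4, 3): H = diag(20, 16).
Both eigenvalues are positive, so H is positive definite: a local minimum.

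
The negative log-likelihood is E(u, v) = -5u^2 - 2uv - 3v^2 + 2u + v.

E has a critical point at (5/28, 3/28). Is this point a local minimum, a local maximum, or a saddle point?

The Hessian of E is constant: H = [[-10, -2], [-2, -6]].
det(H) = (-10)·(-6) − (-2)² = 56.
det(H) > 0 and tr(H) = -16 < 0, so H is negative definite and the point is a local maximum.

local maximum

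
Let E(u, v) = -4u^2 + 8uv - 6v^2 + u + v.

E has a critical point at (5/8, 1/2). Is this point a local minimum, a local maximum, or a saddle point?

The Hessian of E is constant: H = [[-8, 8], [8, -12]].
det(H) = (-8)·(-12) − 8² = 32.
det(H) > 0 and tr(H) = -20 < 0, so H is negative definite and the point is a local maximum.

local maximum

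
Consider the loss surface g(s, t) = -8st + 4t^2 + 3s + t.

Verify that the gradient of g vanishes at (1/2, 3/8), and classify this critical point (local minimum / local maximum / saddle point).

saddle point

∇g = (-8t + 3, -8s + 8t + 1); substituting (1/2, 3/8) gives ∇g = (0, 0), so (1/2, 3/8) is indeed a critical point.
The Hessian of g is constant: H = [[0, -8], [-8, 8]].
det(H) = 0·8 − (-8)² = -64.
Since det(H) < 0, H is indefinite and the critical point is a saddle point.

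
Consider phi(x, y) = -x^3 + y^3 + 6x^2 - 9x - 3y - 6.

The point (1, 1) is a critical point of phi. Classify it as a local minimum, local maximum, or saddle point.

The mixed partial ∂²phi/∂x∂y is 0, so the Hessian at any point is diag(phi_xx, phi_yy) = diag(6(-x + 2), 6y).
At (1, 1): H = diag(6, 6).
Both eigenvalues are positive, so H is positive definite: a local minimum.

local minimum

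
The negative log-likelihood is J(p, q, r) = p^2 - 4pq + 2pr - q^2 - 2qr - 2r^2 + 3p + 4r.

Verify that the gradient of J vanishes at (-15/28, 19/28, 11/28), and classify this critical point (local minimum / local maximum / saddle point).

saddle point

∇J = (2p - 4q + 2r + 3, -4p - 2q - 2r, 2p - 2q - 4r + 4); substituting (-15/28, 19/28, 11/28) gives ∇J = (0, 0, 0), so (-15/28, 19/28, 11/28) is indeed a critical point.
The Hessian is constant: H = [[2, -4, 2], [-4, -2, -2], [2, -2, -4]].
Leading principal minors: Δ₁ = 2, Δ₂ = -20, Δ₃ = 112.
The minors fit neither the all-positive nor the alternating-sign pattern, so H is indefinite: a saddle point.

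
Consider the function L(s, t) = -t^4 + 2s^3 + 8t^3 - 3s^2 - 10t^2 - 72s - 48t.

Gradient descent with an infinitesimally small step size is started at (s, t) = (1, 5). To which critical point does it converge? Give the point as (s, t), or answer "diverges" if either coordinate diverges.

diverges

L is separable, so gradient descent decouples: s follows -∂L/∂s, t follows -∂L/∂t.
∂L/∂s = 6(s - 4)(s + 3); at s=1 this is -72, so s increases.
∂L/∂t = -4(t - 4)(t - 3)(t + 1); at t=5 this is -48, so t increases.
The t-coordinate has no critical point in that direction and runs off to infinity.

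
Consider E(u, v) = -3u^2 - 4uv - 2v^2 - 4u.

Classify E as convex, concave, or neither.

E is quadratic, so its Hessian is the constant matrix H = [[-6, -4], [-4, -4]].
det(H) = 8, tr(H) = -10.
det(H) > 0 and tr(H) < 0, so H is negative definite everywhere: concave.

concave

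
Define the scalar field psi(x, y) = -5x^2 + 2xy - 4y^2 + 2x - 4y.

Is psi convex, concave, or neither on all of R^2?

concave

psi is quadratic, so its Hessian is the constant matrix H = [[-10, 2], [2, -8]].
det(H) = 76, tr(H) = -18.
det(H) > 0 and tr(H) < 0, so H is negative definite everywhere: concave.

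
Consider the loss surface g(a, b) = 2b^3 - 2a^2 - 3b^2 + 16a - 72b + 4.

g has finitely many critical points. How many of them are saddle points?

g separates as a function of a plus a function of b, so ∇g=0 decouples.
∂g/∂a = -4(a - 4) = 0 at a ∈ {4}; ∂g/∂b = 6(b - 4)(b + 3) = 0 at b ∈ {-3, 4}.
The Hessian is diagonal: diag(g_aa, g_bb). Second derivatives: g_aa(4)=-4; g_bb(-3)=-42, g_bb(4)=42.
Saddle points occur where the two diagonal entries have opposite signs: (4, 4). Count: 1.

1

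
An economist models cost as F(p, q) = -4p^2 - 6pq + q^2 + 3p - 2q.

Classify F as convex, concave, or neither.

F is quadratic, so its Hessian is the constant matrix H = [[-8, -6], [-6, 2]].
det(H) = -52, tr(H) = -6.
det(H) < 0, so H is indefinite: neither convex nor concave.

neither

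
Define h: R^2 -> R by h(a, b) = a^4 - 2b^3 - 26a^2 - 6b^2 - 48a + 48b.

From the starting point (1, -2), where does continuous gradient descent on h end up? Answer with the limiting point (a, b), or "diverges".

h is separable, so gradient descent decouples: a follows -∂h/∂a, b follows -∂h/∂b.
∂h/∂a = 4(a - 4)(a + 1)(a + 3); at a=1 this is -96, so a increases.
∂h/∂b = -6(b - 2)(b + 4); at b=-2 this is 48, so b decreases.
a converges to its nearest critical value 4 (a local min of the a-part); b converges to -4. The iterate converges to (4, -4).

(4, -4)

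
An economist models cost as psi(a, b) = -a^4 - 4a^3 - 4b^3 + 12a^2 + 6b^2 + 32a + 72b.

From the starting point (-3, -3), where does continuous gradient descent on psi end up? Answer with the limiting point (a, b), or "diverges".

psi is separable, so gradient descent decouples: a follows -∂psi/∂a, b follows -∂psi/∂b.
∂psi/∂a = -4(a - 2)(a + 1)(a + 4); at a=-3 this is -40, so a increases.
∂psi/∂b = -12(b - 3)(b + 2); at b=-3 this is -72, so b increases.
a converges to its nearest critical value -1 (a local min of the a-part); b converges to -2. The iterate converges to (-1, -2).

(-1, -2)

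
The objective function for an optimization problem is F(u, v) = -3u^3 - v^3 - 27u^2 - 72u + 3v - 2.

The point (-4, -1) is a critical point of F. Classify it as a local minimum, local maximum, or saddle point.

local minimum

The mixed partial ∂²F/∂u∂v is 0, so the Hessian at any point is diag(F_uu, F_vv) = diag(-18(u + 3), -6v).
At (-4, -1): H = diag(18, 6).
Both eigenvalues are positive, so H is positive definite: a local minimum.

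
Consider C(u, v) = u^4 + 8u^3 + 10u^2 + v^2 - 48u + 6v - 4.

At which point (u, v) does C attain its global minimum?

(1, -3)

C(u,v) separates as P(u) + Q(v) − 4, so its minimum is min P + min Q − 4.
P'(u) = 4(u - 1)(u + 3)(u + 4) vanishes at u ∈ {-4, -3, 1}; Q'(v) = 2v + 6 vanishes at v ∈ {-3}.
Local minima of P (where P''>0): P(-4)=96, P(1)=-29. Local minima of Q: Q(-3)=-9.
So the global minimum of C is P(1) + Q(-3) − 4 = -29 − 9 − 4 = -42, attained at (1, -3).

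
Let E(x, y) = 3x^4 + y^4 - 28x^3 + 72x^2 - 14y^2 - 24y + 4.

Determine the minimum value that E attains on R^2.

-113

E(x,y) separates as P(x) + Q(y) + 4, so its minimum is min P + min Q + 4.
P'(x) = 12x(x - 4)(x - 3) vanishes at x ∈ {0, 3, 4}; Q'(y) = 4(y - 3)(y + 1)(y + 2) vanishes at y ∈ {-2, -1, 3}.
Local minima of P (where P''>0): P(0)=0, P(4)=128. Local minima of Q: Q(-2)=8, Q(3)=-117.
So the global minimum of E is P(0) + Q(3) + 4 = 0 − 117 + 4 = -113, attained at (0, 3).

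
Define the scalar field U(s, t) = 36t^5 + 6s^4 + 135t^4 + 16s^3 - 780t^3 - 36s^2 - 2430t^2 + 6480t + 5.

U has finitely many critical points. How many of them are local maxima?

2

U separates as a function of s plus a function of t, so ∇U=0 decouples.
∂U/∂s = 24s(s - 1)(s + 3) = 0 at s ∈ {-3, 0, 1}; ∂U/∂t = 180(t - 3)(t - 1)(t + 3)(t + 4) = 0 at t ∈ {-4, -3, 1, 3}.
The Hessian is diagonal: diag(U_ss, U_tt). Second derivatives: U_ss(-3)=288, U_ss(0)=-72, U_ss(1)=96; U_tt(-4)=-6300, U_tt(-3)=4320, U_tt(1)=-7200, U_tt(3)=15120.
Local maxima occur where both diagonal entries negative: (0, -4), (0, 1). Count: 2.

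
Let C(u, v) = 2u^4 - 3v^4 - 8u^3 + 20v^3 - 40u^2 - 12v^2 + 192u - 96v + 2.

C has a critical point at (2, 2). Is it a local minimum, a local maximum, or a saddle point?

The mixed partial ∂²C/∂u∂v is 0, so the Hessian at any point is diag(C_uu, C_vv) = diag(8(3u^2 - 6u - 10), 12(-3v^2 + 10v - 2)).
At (2, 2): H = diag(-80, 72).
The eigenvalues have opposite signs, so H is indefinite: a saddle point.

saddle point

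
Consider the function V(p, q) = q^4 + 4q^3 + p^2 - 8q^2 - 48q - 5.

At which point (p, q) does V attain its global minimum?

(0, 2)

V(p,q) separates as A(p) + B(q) − 5, so its minimum is min A + min B − 5.
A'(p) = 2p vanishes at p ∈ {0}; B'(q) = 4(q - 2)(q + 2)(q + 3) vanishes at q ∈ {-3, -2, 2}.
Local minima of A (where A''>0): A(0)=0. Local minima of B: B(-3)=45, B(2)=-80.
So the global minimum of V is A(0) + B(2) − 5 = 0 − 80 − 5 = -85, attained at (0, 2).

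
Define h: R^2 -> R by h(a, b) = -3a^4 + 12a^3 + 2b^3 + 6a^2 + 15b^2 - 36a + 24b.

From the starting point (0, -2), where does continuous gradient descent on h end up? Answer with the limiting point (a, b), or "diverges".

(1, -1)

h is separable, so gradient descent decouples: a follows -∂h/∂a, b follows -∂h/∂b.
∂h/∂a = -12(a - 3)(a - 1)(a + 1); at a=0 this is -36, so a increases.
∂h/∂b = 6(b + 1)(b + 4); at b=-2 this is -12, so b increases.
a converges to its nearest critical value 1 (a local min of the a-part); b converges to -1. The iterate converges to (1, -1).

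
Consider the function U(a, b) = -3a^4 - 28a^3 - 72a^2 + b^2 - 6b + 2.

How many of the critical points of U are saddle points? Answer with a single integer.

U separates as a function of a plus a function of b, so ∇U=0 decouples.
∂U/∂a = -12a(a + 3)(a + 4) = 0 at a ∈ {-4, -3, 0}; ∂U/∂b = 2(b - 3) = 0 at b ∈ {3}.
The Hessian is diagonal: diag(U_aa, U_bb). Second derivatives: U_aa(-4)=-48, U_aa(-3)=36, U_aa(0)=-144; U_bb(3)=2.
Saddle points occur where the two diagonal entries have opposite signs: (-4, 3), (0, 3). Count: 2.

2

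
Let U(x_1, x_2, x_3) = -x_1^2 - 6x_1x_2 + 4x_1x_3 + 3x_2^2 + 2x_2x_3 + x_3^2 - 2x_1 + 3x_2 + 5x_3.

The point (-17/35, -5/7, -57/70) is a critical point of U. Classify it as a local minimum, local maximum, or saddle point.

The Hessian is constant: H = [[-2, -6, 4], [-6, 6, 2], [4, 2, 2]].
Leading principal minors: Δ₁ = -2, Δ₂ = -48, Δ₃ = -280.
The minors fit neither the all-positive nor the alternating-sign pattern, so H is indefinite: a saddle point.

saddle point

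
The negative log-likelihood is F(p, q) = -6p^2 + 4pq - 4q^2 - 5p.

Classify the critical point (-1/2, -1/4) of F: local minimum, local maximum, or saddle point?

The Hessian of F is constant: H = [[-12, 4], [4, -8]].
det(H) = (-12)·(-8) − 4² = 80.
det(H) > 0 and tr(H) = -20 < 0, so H is negative definite and the point is a local maximum.

local maximum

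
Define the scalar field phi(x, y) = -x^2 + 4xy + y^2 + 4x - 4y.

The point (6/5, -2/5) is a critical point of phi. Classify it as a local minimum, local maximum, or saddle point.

The Hessian of phi is constant: H = [[-2, 4], [4, 2]].
det(H) = (-2)·2 − 4² = -20.
Since det(H) < 0, H is indefinite and the critical point is a saddle point.

saddle point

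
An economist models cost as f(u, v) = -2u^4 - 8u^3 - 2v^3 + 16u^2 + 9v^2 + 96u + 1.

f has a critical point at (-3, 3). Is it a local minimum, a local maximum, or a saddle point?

The mixed partial ∂²f/∂u∂v is 0, so the Hessian at any point is diag(f_uu, f_vv) = diag(8(-3u^2 - 6u + 4), 6(-2v + 3)).
At (-3, 3): H = diag(-40, -18).
Both eigenvalues are negative, so H is negative definite: a local maximum.

local maximum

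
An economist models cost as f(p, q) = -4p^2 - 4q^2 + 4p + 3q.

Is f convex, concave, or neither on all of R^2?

f is quadratic, so its Hessian is the constant matrix H = [[-8, 0], [0, -8]].
det(H) = 64, tr(H) = -16.
det(H) > 0 and tr(H) < 0, so H is negative definite everywhere: concave.

concave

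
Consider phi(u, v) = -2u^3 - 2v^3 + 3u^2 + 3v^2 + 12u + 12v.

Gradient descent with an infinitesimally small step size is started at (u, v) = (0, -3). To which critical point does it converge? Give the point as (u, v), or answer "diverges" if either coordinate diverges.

phi is separable, so gradient descent decouples: u follows -∂phi/∂u, v follows -∂phi/∂v.
∂phi/∂u = -6(u - 2)(u + 1); at u=0 this is 12, so u decreases.
∂phi/∂v = -6(v - 2)(v + 1); at v=-3 this is -60, so v increases.
u converges to its nearest critical value -1 (a local min of the u-part); v converges to -1. The iterate converges to (-1, -1).

(-1, -1)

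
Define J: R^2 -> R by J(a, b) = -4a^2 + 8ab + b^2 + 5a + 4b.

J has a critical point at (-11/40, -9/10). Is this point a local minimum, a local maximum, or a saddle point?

saddle point

The Hessian of J is constant: H = [[-8, 8], [8, 2]].
det(H) = (-8)·2 − 8² = -80.
Since det(H) < 0, H is indefinite and the critical point is a saddle point.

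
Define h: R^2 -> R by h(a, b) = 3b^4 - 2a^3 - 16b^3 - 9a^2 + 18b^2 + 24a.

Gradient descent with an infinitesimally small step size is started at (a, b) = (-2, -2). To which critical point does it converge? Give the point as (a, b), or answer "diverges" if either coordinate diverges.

h is separable, so gradient descent decouples: a follows -∂h/∂a, b follows -∂h/∂b.
∂h/∂a = -6(a - 1)(a + 4); at a=-2 this is 36, so a decreases.
∂h/∂b = 12b(b - 3)(b - 1); at b=-2 this is -360, so b increases.
a converges to its nearest critical value -4 (a local min of the a-part); b converges to 0. The iterate converges to (-4, 0).

(-4, 0)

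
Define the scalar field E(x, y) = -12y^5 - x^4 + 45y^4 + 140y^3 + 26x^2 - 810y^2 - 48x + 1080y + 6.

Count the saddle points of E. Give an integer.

E separates as a function of x plus a function of y, so ∇E=0 decouples.
∂E/∂x = -4(x - 3)(x - 1)(x + 4) = 0 at x ∈ {-4, 1, 3}; ∂E/∂y = -60(y - 3)(y - 2)(y - 1)(y + 3) = 0 at y ∈ {-3, 1, 2, 3}.
The Hessian is diagonal: diag(E_xx, E_yy). Second derivatives: E_xx(-4)=-140, E_xx(1)=40, E_xx(3)=-56; E_yy(-3)=7200, E_yy(1)=-480, E_yy(2)=300, E_yy(3)=-720.
Saddle points occur where the two diagonal entries have opposite signs: (-4, -3), (-4, 2), (1, 1), (1, 3), (3, -3), (3, 2). Count: 6.

6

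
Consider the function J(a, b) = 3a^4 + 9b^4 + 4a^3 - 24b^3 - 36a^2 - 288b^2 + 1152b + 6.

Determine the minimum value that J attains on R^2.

-5559

J(a,b) separates as P(a) + Q(b) + 6, so its minimum is min P + min Q + 6.
P'(a) = 12a(a - 2)(a + 3) vanishes at a ∈ {-3, 0, 2}; Q'(b) = 36(b - 4)(b - 2)(b + 4) vanishes at b ∈ {-4, 2, 4}.
Local minima of P (where P''>0): P(-3)=-189, P(2)=-64. Local minima of Q: Q(-4)=-5376, Q(4)=768.
So the global minimum of J is P(-3) + Q(-4) + 6 = -189 − 5376 + 6 = -5559, attained at (-3, -4).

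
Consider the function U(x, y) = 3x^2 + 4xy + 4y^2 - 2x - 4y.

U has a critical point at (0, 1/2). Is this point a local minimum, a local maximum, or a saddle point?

The Hessian of U is constant: H = [[6, 4], [4, 8]].
det(H) = 6·8 − 4² = 32.
det(H) > 0 and tr(H) = 14 > 0, so H is positive definite and the point is a local minimum.

local minimum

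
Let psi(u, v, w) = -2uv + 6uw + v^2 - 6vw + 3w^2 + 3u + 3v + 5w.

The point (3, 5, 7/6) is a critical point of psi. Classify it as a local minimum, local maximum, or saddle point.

The Hessian is constant: H = [[0, -2, 6], [-2, 2, -6], [6, -6, 6]].
Leading principal minors: Δ₁ = 0, Δ₂ = -4, Δ₃ = 48.
The minors fit neither the all-positive nor the alternating-sign pattern, so H is indefinite: a saddle point.

saddle point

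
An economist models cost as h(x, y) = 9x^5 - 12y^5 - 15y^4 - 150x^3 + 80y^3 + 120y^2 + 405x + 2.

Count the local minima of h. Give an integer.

4

h separates as a function of x plus a function of y, so ∇h=0 decouples.
∂h/∂x = 45(x - 3)(x - 1)(x + 1)(x + 3) = 0 at x ∈ {-3, -1, 1, 3}; ∂h/∂y = -60y(y - 2)(y + 1)(y + 2) = 0 at y ∈ {-2, -1, 0, 2}.
The Hessian is diagonal: diag(h_xx, h_yy). Second derivatives: h_xx(-3)=-2160, h_xx(-1)=720, h_xx(1)=-720, h_xx(3)=2160; h_yy(-2)=480, h_yy(-1)=-180, h_yy(0)=240, h_yy(2)=-1440.
Local minima occur where both diagonal entries positive: (-1, -2), (-1, 0), (3, -2), (3, 0). Count: 4.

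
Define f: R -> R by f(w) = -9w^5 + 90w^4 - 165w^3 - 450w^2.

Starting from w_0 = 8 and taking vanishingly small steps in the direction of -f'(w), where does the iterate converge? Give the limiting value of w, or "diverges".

diverges

f'(w) = -45w(w - 5)(w - 4)(w + 1), so f'(8) = -38880.
Gradient descent moves in the -f' direction, i.e. w is increasing.
There is no critical point above w=8, and f' keeps the same sign, so the iterate runs off to +∞.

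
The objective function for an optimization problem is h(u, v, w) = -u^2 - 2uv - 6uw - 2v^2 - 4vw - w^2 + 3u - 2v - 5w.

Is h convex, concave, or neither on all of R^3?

neither

h is quadratic, so its Hessian is the constant matrix H = [[-2, -2, -6], [-2, -4, -4], [-6, -4, -2]].
Leading principal minors: -2, 4, 72.
Neither pattern holds ⇒ H is indefinite ⇒ neither convex nor concave.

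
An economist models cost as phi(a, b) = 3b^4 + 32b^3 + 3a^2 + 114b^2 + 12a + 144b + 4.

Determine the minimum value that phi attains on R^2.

-67

phi(a,b) separates as P(a) + Q(b) + 4, so its minimum is min P + min Q + 4.
P'(a) = 6a + 12 vanishes at a ∈ {-2}; Q'(b) = 12(b + 1)(b + 3)(b + 4) vanishes at b ∈ {-4, -3, -1}.
Local minima of P (where P''>0): P(-2)=-12. Local minima of Q: Q(-4)=-32, Q(-1)=-59.
So the global minimum of phi is P(-2) + Q(-1) + 4 = -12 − 59 + 4 = -67, attained at (-2, -1).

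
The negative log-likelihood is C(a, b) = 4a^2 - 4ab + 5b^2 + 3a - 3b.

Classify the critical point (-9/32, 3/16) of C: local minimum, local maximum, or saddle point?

local minimum

The Hessian of C is constant: H = [[8, -4], [-4, 10]].
det(H) = 8·10 − (-4)² = 64.
det(H) > 0 and tr(H) = 18 > 0, so H is positive definite and the point is a local minimum.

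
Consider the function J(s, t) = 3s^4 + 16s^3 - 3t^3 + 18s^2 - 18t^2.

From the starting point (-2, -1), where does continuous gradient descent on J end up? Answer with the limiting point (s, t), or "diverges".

J is separable, so gradient descent decouples: s follows -∂J/∂s, t follows -∂J/∂t.
∂J/∂s = 12s(s + 1)(s + 3); at s=-2 this is 24, so s decreases.
∂J/∂t = -9t(t + 4); at t=-1 this is 27, so t decreases.
s converges to its nearest critical value -3 (a local min of the s-part); t converges to -4. The iterate converges to (-3, -4).

(-3, -4)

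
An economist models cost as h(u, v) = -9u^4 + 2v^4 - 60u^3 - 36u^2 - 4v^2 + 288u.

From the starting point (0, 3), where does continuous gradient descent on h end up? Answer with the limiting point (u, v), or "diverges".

h is separable, so gradient descent decouples: u follows -∂h/∂u, v follows -∂h/∂v.
∂h/∂u = -36(u - 1)(u + 2)(u + 4); at u=0 this is 288, so u decreases.
∂h/∂v = 8v(v - 1)(v + 1); at v=3 this is 192, so v decreases.
u converges to its nearest critical value -2 (a local min of the u-part); v converges to 1. The iterate converges to (-2, 1).

(-2, 1)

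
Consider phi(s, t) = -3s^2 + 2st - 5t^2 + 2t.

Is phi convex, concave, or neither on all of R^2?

concave

phi is quadratic, so its Hessian is the constant matrix H = [[-6, 2], [2, -10]].
det(H) = 56, tr(H) = -16.
det(H) > 0 and tr(H) < 0, so H is negative definite everywhere: concave.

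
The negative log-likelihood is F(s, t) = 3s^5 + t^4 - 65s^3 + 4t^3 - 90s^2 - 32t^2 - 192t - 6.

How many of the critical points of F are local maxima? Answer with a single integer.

2

F separates as a function of s plus a function of t, so ∇F=0 decouples.
∂F/∂s = 15s(s - 4)(s + 1)(s + 3) = 0 at s ∈ {-3, -1, 0, 4}; ∂F/∂t = 4(t - 4)(t + 3)(t + 4) = 0 at t ∈ {-4, -3, 4}.
The Hessian is diagonal: diag(F_ss, F_tt). Second derivatives: F_ss(-3)=-630, F_ss(-1)=150, F_ss(0)=-180, F_ss(4)=2100; F_tt(-4)=32, F_tt(-3)=-28, F_tt(4)=224.
Local maxima occur where both diagonal entries negative: (-3, -3), (0, -3). Count: 2.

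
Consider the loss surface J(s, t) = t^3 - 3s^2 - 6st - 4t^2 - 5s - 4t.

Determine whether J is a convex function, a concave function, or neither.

The term t^3 is cubic, so the Hessian is not constant.
∂²J/∂t² = 6t - 8, which takes both signs as t varies (negative for sufficiently negative t). A diagonal entry of the Hessian changing sign means the Hessian is neither positive- nor negative-semidefinite on all of R^2.

neither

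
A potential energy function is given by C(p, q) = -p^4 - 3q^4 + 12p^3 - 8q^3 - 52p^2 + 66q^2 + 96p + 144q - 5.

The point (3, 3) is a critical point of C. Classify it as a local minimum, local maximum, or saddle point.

saddle point

The mixed partial ∂²C/∂p∂q is 0, so the Hessian at any point is diag(C_pp, C_qq) = diag(4(-3p^2 + 18p - 26), 12(-3q^2 - 4q + 11)).
At (3, 3): H = diag(4, -336).
The eigenvalues have opposite signs, so H is indefinite: a saddle point.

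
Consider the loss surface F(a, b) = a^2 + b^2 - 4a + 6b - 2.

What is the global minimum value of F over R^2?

F(a,b) separates as P(a) + Q(b) − 2, so its minimum is min P + min Q − 2.
P'(a) = 2a - 4 vanishes at a ∈ {2}; Q'(b) = 2b + 6 vanishes at b ∈ {-3}.
Local minima of P (where P''>0): P(2)=-4. Local minima of Q: Q(-3)=-9.
So the global minimum of F is P(2) + Q(-3) − 2 = -4 − 9 − 2 = -15, attained at (2, -3).

-15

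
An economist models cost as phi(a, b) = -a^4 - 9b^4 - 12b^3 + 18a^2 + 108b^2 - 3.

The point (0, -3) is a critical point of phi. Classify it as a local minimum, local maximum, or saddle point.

The mixed partial ∂²phi/∂a∂b is 0, so the Hessian at any point is diag(phi_aa, phi_bb) = diag(12(-a^2 + 3), 36(-3b^2 - 2b + 6)).
At (0, -3): H = diag(36, -540).
The eigenvalues have opposite signs, so H is indefinite: a saddle point.

saddle point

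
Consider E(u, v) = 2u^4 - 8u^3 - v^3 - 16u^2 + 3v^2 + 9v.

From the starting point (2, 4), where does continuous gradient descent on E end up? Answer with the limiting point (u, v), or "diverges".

E is separable, so gradient descent decouples: u follows -∂E/∂u, v follows -∂E/∂v.
∂E/∂u = 8u(u - 4)(u + 1); at u=2 this is -96, so u increases.
∂E/∂v = -3(v - 3)(v + 1); at v=4 this is -15, so v increases.
The v-coordinate has no critical point in that direction and runs off to infinity.

diverges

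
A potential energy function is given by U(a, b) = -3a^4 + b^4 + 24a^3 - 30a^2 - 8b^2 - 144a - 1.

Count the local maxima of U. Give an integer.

2

U separates as a function of a plus a function of b, so ∇U=0 decouples.
∂U/∂a = -12(a - 4)(a - 3)(a + 1) = 0 at a ∈ {-1, 3, 4}; ∂U/∂b = 4b(b - 2)(b + 2) = 0 at b ∈ {-2, 0, 2}.
The Hessian is diagonal: diag(U_aa, U_bb). Second derivatives: U_aa(-1)=-240, U_aa(3)=48, U_aa(4)=-60; U_bb(-2)=32, U_bb(0)=-16, U_bb(2)=32.
Local maxima occur where both diagonal entries negative: (-1, 0), (4, 0). Count: 2.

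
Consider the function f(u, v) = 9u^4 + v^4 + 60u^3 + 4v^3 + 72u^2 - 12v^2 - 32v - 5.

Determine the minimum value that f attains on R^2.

f(u,v) separates as P(u) + Q(v) − 5, so its minimum is min P + min Q − 5.
P'(u) = 36u(u + 1)(u + 4) vanishes at u ∈ {-4, -1, 0}; Q'(v) = 4(v - 2)(v + 1)(v + 4) vanishes at v ∈ {-4, -1, 2}.
Local minima of P (where P''>0): P(-4)=-384, P(0)=0. Local minima of Q: Q(-4)=-64, Q(2)=-64.
So the global minimum of f is P(-4) + Q(-4) − 5 = -384 − 64 − 5 = -453, attained at (-4, -4).

-453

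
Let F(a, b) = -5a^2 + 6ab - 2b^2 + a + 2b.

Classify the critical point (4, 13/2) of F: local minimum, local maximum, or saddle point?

local maximum

The Hessian of F is constant: H = [[-10, 6], [6, -4]].
det(H) = (-10)·(-4) − 6² = 4.
det(H) > 0 and tr(H) = -14 < 0, so H is negative definite and the point is a local maximum.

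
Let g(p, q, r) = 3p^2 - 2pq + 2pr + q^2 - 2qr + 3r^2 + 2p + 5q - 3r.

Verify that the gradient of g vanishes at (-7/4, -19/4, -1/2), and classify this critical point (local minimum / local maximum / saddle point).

∇g = (6p - 2q + 2r + 2, -2p + 2q - 2r + 5, 2p - 2q + 6r - 3); substituting (-7/4, -19/4, -1/2) gives ∇g = (0, 0, 0), so (-7/4, -19/4, -1/2) is indeed a critical point.
The Hessian is constant: H = [[6, -2, 2], [-2, 2, -2], [2, -2, 6]].
Leading principal minors: Δ₁ = 6, Δ₂ = 8, Δ₃ = 32.
All leading minors are positive, so H is positive definite: a local minimum.

local minimum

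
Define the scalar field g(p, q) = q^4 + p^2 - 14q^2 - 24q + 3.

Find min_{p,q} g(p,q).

g(p,q) separates as A(p) + B(q) + 3, so its minimum is min A + min B + 3.
A'(p) = 2p vanishes at p ∈ {0}; B'(q) = 4(q - 3)(q + 1)(q + 2) vanishes at q ∈ {-2, -1, 3}.
Local minima of A (where A''>0): A(0)=0. Local minima of B: B(-2)=8, B(3)=-117.
So the global minimum of g is A(0) + B(3) + 3 = 0 − 117 + 3 = -114, attained at (0, 3).

-114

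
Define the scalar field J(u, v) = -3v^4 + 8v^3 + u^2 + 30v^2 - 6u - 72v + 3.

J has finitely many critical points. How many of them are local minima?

J separates as a function of u plus a function of v, so ∇J=0 decouples.
∂J/∂u = 2(u - 3) = 0 at u ∈ {3}; ∂J/∂v = -12(v - 3)(v - 1)(v + 2) = 0 at v ∈ {-2, 1, 3}.
The Hessian is diagonal: diag(J_uu, J_vv). Second derivatives: J_uu(3)=2; J_vv(-2)=-180, J_vv(1)=72, J_vv(3)=-120.
Local minima occur where both diagonal entries positive: (3, 1). Count: 1.

1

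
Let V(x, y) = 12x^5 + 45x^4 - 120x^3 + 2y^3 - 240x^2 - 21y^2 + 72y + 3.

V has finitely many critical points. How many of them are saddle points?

V separates as a function of x plus a function of y, so ∇V=0 decouples.
∂V/∂x = 60x(x - 2)(x + 1)(x + 4) = 0 at x ∈ {-4, -1, 0, 2}; ∂V/∂y = 6(y - 4)(y - 3) = 0 at y ∈ {3, 4}.
The Hessian is diagonal: diag(V_xx, V_yy). Second derivatives: V_xx(-4)=-4320, V_xx(-1)=540, V_xx(0)=-480, V_xx(2)=2160; V_yy(3)=-6, V_yy(4)=6.
Saddle points occur where the two diagonal entries have opposite signs: (-4, 4), (-1, 3), (0, 4), (2, 3). Count: 4.

4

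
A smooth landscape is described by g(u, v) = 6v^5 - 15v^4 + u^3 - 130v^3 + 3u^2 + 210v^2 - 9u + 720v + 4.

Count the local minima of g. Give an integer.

g separates as a function of u plus a function of v, so ∇g=0 decouples.
∂g/∂u = 3(u - 1)(u + 3) = 0 at u ∈ {-3, 1}; ∂g/∂v = 30(v - 4)(v - 2)(v + 1)(v + 3) = 0 at v ∈ {-3, -1, 2, 4}.
The Hessian is diagonal: diag(g_uu, g_vv). Second derivatives: g_uu(-3)=-12, g_uu(1)=12; g_vv(-3)=-2100, g_vv(-1)=900, g_vv(2)=-900, g_vv(4)=2100.
Local minima occur where both diagonal entries positive: (1, -1), (1, 4). Count: 2.

2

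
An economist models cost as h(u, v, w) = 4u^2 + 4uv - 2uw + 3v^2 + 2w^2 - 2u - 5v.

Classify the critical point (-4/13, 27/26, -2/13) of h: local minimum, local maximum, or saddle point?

local minimum

The Hessian is constant: H = [[8, 4, -2], [4, 6, 0], [-2, 0, 4]].
Leading principal minors: Δ₁ = 8, Δ₂ = 32, Δ₃ = 104.
All leading minors are positive, so H is positive definite: a local minimum.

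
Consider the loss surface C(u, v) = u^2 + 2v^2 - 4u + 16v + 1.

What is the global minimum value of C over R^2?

C(u,v) separates as P(u) + Q(v) + 1, so its minimum is min P + min Q + 1.
P'(u) = 2u - 4 vanishes at u ∈ {2}; Q'(v) = 4v + 16 vanishes at v ∈ {-4}.
Local minima of P (where P''>0): P(2)=-4. Local minima of Q: Q(-4)=-32.
So the global minimum of C is P(2) + Q(-4) + 1 = -4 − 32 + 1 = -35, attained at (2, -4).

-35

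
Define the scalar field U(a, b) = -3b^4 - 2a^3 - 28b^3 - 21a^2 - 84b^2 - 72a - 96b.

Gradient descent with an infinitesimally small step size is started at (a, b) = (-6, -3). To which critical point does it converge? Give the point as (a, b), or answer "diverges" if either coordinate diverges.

U is separable, so gradient descent decouples: a follows -∂U/∂a, b follows -∂U/∂b.
∂U/∂a = -6(a + 3)(a + 4); at a=-6 this is -36, so a increases.
∂U/∂b = -12(b + 1)(b + 2)(b + 4); at b=-3 this is -24, so b increases.
a converges to its nearest critical value -4 (a local min of the a-part); b converges to -2. The iterate converges to (-4, -2).

(-4, -2)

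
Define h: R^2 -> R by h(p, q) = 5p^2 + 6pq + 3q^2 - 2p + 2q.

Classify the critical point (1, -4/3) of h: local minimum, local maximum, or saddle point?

local minimum

The Hessian of h is constant: H = [[10, 6], [6, 6]].
det(H) = 10·6 − 6² = 24.
det(H) > 0 and tr(H) = 16 > 0, so H is positive definite and the point is a local minimum.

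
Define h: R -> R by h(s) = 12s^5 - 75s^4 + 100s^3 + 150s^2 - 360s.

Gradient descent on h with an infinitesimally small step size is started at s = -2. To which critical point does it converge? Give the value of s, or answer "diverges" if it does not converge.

h'(s) = 60(s - 3)(s - 2)(s - 1)(s + 1), so h'(-2) = 3600.
Gradient descent moves in the -h' direction, i.e. s is decreasing.
There is no critical point below s=-2, and h' keeps the same sign, so the iterate runs off to −∞.

diverges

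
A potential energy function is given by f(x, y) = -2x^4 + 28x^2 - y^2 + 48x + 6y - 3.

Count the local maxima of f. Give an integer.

f separates as a function of x plus a function of y, so ∇f=0 decouples.
∂f/∂x = -8(x - 3)(x + 1)(x + 2) = 0 at x ∈ {-2, -1, 3}; ∂f/∂y = -2(y - 3) = 0 at y ∈ {3}.
The Hessian is diagonal: diag(f_xx, f_yy). Second derivatives: f_xx(-2)=-40, f_xx(-1)=32, f_xx(3)=-160; f_yy(3)=-2.
Local maxima occur where both diagonal entries negative: (-2, 3), (3, 3). Count: 2.

2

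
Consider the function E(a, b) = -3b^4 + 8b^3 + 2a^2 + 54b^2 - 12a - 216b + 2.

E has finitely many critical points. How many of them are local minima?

E separates as a function of a plus a function of b, so ∇E=0 decouples.
∂E/∂a = 4(a - 3) = 0 at a ∈ {3}; ∂E/∂b = -12(b - 3)(b - 2)(b + 3) = 0 at b ∈ {-3, 2, 3}.
The Hessian is diagonal: diag(E_aa, E_bb). Second derivatives: E_aa(3)=4; E_bb(-3)=-360, E_bb(2)=60, E_bb(3)=-72.
Local minima occur where both diagonal entries positive: (3, 2). Count: 1.

1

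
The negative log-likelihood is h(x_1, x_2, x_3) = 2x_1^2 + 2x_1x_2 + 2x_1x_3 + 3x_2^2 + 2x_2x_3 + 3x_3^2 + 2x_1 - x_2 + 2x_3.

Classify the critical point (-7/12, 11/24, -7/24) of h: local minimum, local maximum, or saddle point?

The Hessian is constant: H = [[4, 2, 2], [2, 6, 2], [2, 2, 6]].
Leading principal minors: Δ₁ = 4, Δ₂ = 20, Δ₃ = 96.
All leading minors are positive, so H is positive definite: a local minimum.

local minimum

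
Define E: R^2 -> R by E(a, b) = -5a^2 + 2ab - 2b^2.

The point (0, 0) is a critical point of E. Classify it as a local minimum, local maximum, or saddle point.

local maximum

The Hessian of E is constant: H = [[-10, 2], [2, -4]].
det(H) = (-10)·(-4) − 2² = 36.
det(H) > 0 and tr(H) = -14 < 0, so H is negative definite and the point is a local maximum.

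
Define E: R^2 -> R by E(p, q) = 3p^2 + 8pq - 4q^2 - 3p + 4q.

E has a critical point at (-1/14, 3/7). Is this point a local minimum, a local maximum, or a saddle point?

The Hessian of E is constant: H = [[6, 8], [8, -8]].
det(H) = 6·(-8) − 8² = -112.
Since det(H) < 0, H is indefinite and the critical point is a saddle point.

saddle point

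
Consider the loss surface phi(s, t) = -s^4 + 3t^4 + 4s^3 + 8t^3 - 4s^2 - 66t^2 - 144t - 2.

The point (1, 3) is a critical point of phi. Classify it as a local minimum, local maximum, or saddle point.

local minimum

The mixed partial ∂²phi/∂s∂t is 0, so the Hessian at any point is diag(phi_ss, phi_tt) = diag(4(-3s^2 + 6s - 2), 12(3t^2 + 4t - 11)).
At (1, 3): H = diag(4, 336).
Both eigenvalues are positive, so H is positive definite: a local minimum.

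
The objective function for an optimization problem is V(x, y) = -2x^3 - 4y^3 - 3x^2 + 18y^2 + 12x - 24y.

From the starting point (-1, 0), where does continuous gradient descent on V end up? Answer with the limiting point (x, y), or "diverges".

(-2, 1)

V is separable, so gradient descent decouples: x follows -∂V/∂x, y follows -∂V/∂y.
∂V/∂x = -6(x - 1)(x + 2); at x=-1 this is 12, so x decreases.
∂V/∂y = -12(y - 2)(y - 1); at y=0 this is -24, so y increases.
x converges to its nearest critical value -2 (a local min of the x-part); y converges to 1. The iterate converges to (-2, 1).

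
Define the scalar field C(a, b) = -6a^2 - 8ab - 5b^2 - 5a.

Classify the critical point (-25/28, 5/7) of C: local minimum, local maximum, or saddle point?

local maximum

The Hessian of C is constant: H = [[-12, -8], [-8, -10]].
det(H) = (-12)·(-10) − (-8)² = 56.
det(H) > 0 and tr(H) = -22 < 0, so H is negative definite and the point is a local maximum.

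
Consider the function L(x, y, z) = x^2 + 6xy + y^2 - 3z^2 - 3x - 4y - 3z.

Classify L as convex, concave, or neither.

neither

L is quadratic, so its Hessian is the constant matrix H = [[2, 6, 0], [6, 2, 0], [0, 0, -6]].
Leading principal minors: 2, -32, 192.
Neither pattern holds ⇒ H is indefinite ⇒ neither convex nor concave.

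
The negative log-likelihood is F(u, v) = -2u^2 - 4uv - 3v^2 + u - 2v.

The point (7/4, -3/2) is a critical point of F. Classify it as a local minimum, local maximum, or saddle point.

local maximum

The Hessian of F is constant: H = [[-4, -4], [-4, -6]].
det(H) = (-4)·(-6) − (-4)² = 8.
det(H) > 0 and tr(H) = -10 < 0, so H is negative definite and the point is a local maximum.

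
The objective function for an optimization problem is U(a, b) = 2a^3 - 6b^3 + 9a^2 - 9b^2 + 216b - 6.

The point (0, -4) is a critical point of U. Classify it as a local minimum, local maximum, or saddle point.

local minimum

The mixed partial ∂²U/∂a∂b is 0, so the Hessian at any point is diag(U_aa, U_bb) = diag(6(2a + 3), -18(2b + 1)).
At (0, -4): H = diag(18, 126).
Both eigenvalues are positive, so H is positive definite: a local minimum.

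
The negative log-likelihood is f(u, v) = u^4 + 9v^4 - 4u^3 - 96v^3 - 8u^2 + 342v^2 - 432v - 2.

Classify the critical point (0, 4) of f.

The mixed partial ∂²f/∂u∂v is 0, so the Hessian at any point is diag(f_uu, f_vv) = diag(4(3u^2 - 6u - 4), 36(3v^2 - 16v + 19)).
At (0, 4): H = diag(-16, 108).
The eigenvalues have opposite signs, so H is indefinite: a saddle point.

saddle point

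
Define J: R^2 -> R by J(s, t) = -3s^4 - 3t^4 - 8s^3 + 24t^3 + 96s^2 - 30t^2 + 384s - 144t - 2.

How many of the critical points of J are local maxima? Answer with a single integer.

J separates as a function of s plus a function of t, so ∇J=0 decouples.
∂J/∂s = -12(s - 4)(s + 2)(s + 4) = 0 at s ∈ {-4, -2, 4}; ∂J/∂t = -12(t - 4)(t - 3)(t + 1) = 0 at t ∈ {-1, 3, 4}.
The Hessian is diagonal: diag(J_ss, J_tt). Second derivatives: J_ss(-4)=-192, J_ss(-2)=144, J_ss(4)=-576; J_tt(-1)=-240, J_tt(3)=48, J_tt(4)=-60.
Local maxima occur where both diagonal entries negative: (-4, -1), (-4, 4), (4, -1), (4, 4). Count: 4.

4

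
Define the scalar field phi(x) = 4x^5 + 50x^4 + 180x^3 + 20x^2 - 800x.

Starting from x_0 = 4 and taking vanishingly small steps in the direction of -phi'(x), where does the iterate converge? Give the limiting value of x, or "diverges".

phi'(x) = 20(x - 1)(x + 2)(x + 4)(x + 5), so phi'(4) = 25920.
Gradient descent moves in the -phi' direction, i.e. x is decreasing.
The nearest critical point in that direction is x = 1, where phi'' = 1800 > 0 (a local minimum). The iterate converges there.

1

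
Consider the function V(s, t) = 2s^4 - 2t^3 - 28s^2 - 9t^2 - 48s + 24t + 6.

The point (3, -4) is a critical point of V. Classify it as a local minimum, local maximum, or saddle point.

The mixed partial ∂²V/∂s∂t is 0, so the Hessian at any point is diag(V_ss, V_tt) = diag(8(3s^2 - 7), -6(2t + 3)).
At (3, -4): H = diag(160, 30).
Both eigenvalues are positive, so H is positive definite: a local minimum.

local minimum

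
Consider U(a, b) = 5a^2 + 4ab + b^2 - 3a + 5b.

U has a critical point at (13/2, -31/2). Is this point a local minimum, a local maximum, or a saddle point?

The Hessian of U is constant: H = [[10, 4], [4, 2]].
det(H) = 10·2 − 4² = 4.
det(H) > 0 and tr(H) = 12 > 0, so H is positive definite and the point is a local minimum.

local minimum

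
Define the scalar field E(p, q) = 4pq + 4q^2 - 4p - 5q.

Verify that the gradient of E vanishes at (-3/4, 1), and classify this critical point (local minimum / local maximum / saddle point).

∇E = (4q - 4, 4p + 8q - 5); substituting (-3/4, 1) gives ∇E = (0, 0), so (-3/4, 1) is indeed a critical point.
The Hessian of E is constant: H = [[0, 4], [4, 8]].
det(H) = 0·8 − 4² = -16.
Since det(H) < 0, H is indefinite and the critical point is a saddle point.

saddle point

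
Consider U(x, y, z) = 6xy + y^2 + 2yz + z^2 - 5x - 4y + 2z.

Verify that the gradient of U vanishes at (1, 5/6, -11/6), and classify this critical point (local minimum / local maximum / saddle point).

saddle point

∇U = (6y - 5, 6x + 2y + 2z - 4, 2y + 2z + 2); substituting (1, 5/6, -11/6) gives ∇U = (0, 0, 0), so (1, 5/6, -11/6) is indeed a critical point.
The Hessian is constant: H = [[0, 6, 0], [6, 2, 2], [0, 2, 2]].
Leading principal minors: Δ₁ = 0, Δ₂ = -36, Δ₃ = -72.
The minors fit neither the all-positive nor the alternating-sign pattern, so H is indefinite: a saddle point.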